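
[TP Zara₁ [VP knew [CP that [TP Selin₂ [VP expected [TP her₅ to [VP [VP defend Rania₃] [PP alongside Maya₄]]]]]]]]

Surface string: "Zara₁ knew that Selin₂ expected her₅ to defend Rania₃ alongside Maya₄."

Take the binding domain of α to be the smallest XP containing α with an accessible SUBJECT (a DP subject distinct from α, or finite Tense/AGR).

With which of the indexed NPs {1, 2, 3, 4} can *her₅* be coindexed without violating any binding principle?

{1}

*her* is a pronoun, so Principle B applies: it must be free in its binding domain.
Binding domain of *her₅*: the embedded TP, whose subject is Selin₂.
*Zara₁* c-commands the pronoun but from outside its binding domain, and is not c-commanded by it → coindexation permitted.
*Selin₂* c-commands the pronoun within its binding domain → coindexation would violate Principle B.
*Rania₃*: the pronoun c-commands this R-expression → coindexation would violate Principle C on *Rania₃*.
*Maya₄*: the pronoun c-commands this R-expression → coindexation would violate Principle C on *Maya₄*.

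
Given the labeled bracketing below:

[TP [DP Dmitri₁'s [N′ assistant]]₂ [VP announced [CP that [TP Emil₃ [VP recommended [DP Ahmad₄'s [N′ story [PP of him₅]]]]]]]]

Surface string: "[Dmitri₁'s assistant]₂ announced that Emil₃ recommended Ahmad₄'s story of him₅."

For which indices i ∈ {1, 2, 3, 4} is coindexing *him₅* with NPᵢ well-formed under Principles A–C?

*him* is a pronoun, so Principle B applies: it must be free in its binding domain.
Binding domain of *him₅*: the possessed DP, whose subject is Ahmad₄.
*Dmitri₁* and the pronoun do not c-command one another → neither Principle B nor Principle C is at stake; coindexation permitted.
*[Dmitri₁'s assistant]₂* c-commands the pronoun but from outside its binding domain, and is not c-commanded by it → coindexation permitted.
*Emil₃* c-commands the pronoun but from outside its binding domain, and is not c-commanded by it → coindexation permitted.
*Ahmad₄* c-commands the pronoun within its binding domain → coindexation would violate Principle B.

{1, 2, 3}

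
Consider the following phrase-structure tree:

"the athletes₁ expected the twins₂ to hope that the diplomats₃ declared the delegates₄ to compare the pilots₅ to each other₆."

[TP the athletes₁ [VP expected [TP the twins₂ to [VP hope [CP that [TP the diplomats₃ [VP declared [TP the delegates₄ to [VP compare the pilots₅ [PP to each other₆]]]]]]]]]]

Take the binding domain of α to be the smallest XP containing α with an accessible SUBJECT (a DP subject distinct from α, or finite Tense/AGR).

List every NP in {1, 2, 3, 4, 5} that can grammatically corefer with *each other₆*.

*each other* is an anaphor, so Principle A applies: it must be bound in its binding domain.
Binding domain of *each other₆*: the embedded TP, whose subject is the delegates₄.
*the athletes₁* c-commands the anaphor but is outside its binding domain → cannot satisfy Principle A.
*the twins₂* c-commands the anaphor but is outside its binding domain → cannot satisfy Principle A.
*the diplomats₃* c-commands the anaphor but is outside its binding domain → cannot satisfy Principle A.
*the delegates₄* c-commands the anaphor within its binding domain → licit binder.
*the pilots₅* c-commands the anaphor within its binding domain → licit binder.

{4, 5}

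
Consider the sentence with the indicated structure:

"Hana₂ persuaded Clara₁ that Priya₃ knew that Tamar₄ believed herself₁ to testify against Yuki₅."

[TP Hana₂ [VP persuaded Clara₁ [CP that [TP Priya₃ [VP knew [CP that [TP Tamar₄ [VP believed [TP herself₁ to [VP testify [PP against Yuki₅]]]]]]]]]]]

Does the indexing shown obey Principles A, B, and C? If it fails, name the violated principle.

The two coindexed NPs are *Clara₁* and *herself₁*.
*herself₁* is an anaphor. Principle A requires it to be bound within its binding domain — the embedded TP, whose subject is Tamar₄.
Within that domain it is c-commanded by *Tamar₄*, which does not share its index.
*Clara₁* does c-command the anaphor, but from outside its binding domain.
The anaphor is unbound in its domain → Principle A violation.

Principle A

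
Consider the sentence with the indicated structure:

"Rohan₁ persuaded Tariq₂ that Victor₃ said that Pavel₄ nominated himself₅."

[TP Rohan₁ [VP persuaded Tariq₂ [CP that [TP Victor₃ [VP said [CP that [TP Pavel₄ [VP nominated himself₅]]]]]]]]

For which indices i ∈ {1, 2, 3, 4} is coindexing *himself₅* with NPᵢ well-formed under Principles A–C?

{4}

*himself* is an anaphor, so Principle A applies: it must be bound in its binding domain.
Binding domain of *himself₅*: the embedded TP, whose subject is Pavel₄.
*Rohan₁* c-commands the anaphor but is outside its binding domain → cannot satisfy Principle A.
*Tariq₂* c-commands the anaphor but is outside its binding domain → cannot satisfy Principle A.
*Victor₃* c-commands the anaphor but is outside its binding domain → cannot satisfy Principle A.
*Pavel₄* c-commands the anaphor within its binding domain → licit binder.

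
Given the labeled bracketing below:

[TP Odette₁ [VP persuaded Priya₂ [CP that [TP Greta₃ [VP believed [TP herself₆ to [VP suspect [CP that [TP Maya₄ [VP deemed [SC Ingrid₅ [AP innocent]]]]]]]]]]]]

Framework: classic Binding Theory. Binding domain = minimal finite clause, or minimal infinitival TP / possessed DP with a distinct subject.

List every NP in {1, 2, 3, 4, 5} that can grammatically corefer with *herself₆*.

*herself* is an anaphor, so Principle A applies: it must be bound in its binding domain.
Binding domain of *herself₆*: the embedded TP, whose subject is Greta₃.
*Odette₁* c-commands the anaphor but is outside its binding domain → cannot satisfy Principle A.
*Priya₂* c-commands the anaphor but is outside its binding domain → cannot satisfy Principle A.
*Greta₃* c-commands the anaphor within its binding domain → licit binder.
*Maya₄* does not c-command the anaphor → cannot bind it.
*Ingrid₅* does not c-command the anaphor → cannot bind it.

{3}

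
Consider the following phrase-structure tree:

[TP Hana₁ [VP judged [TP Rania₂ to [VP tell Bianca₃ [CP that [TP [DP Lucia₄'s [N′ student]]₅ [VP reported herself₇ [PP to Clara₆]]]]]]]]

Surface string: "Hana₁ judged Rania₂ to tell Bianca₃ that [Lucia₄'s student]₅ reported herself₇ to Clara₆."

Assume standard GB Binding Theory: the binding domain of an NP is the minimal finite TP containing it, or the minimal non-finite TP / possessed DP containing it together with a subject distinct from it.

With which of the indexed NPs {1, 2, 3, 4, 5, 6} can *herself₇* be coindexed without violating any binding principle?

*herself* is an anaphor, so Principle A applies: it must be bound in its binding domain.
Binding domain of *herself₇*: the embedded TP, whose subject is [Lucia₄'s student]₅.
*Hana₁* c-commands the anaphor but is outside its binding domain → cannot satisfy Principle A.
*Rania₂* c-commands the anaphor but is outside its binding domain → cannot satisfy Principle A.
*Bianca₃* c-commands the anaphor but is outside its binding domain → cannot satisfy Principle A.
*Lucia₄* does not c-command the anaphor → cannot bind it.
*[Lucia₄'s student]₅* c-commands the anaphor within its binding domain → licit binder.
*Clara₆* does not c-command the anaphor → cannot bind it.

{5}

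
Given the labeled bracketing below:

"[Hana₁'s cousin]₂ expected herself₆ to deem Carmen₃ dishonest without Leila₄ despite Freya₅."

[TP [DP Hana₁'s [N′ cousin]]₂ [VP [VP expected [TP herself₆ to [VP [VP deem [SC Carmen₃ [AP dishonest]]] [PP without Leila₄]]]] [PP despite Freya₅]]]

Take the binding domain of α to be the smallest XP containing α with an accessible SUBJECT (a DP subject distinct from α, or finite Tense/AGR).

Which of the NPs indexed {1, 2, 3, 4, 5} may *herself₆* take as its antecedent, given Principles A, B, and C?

{2}

*herself* is an anaphor, so Principle A applies: it must be bound in its binding domain.
Binding domain of *herself₆*: the matrix TP, whose subject is [Hana₁'s cousin]₂.
*Hana₁* does not c-command the anaphor → cannot bind it.
*[Hana₁'s cousin]₂* c-commands the anaphor within its binding domain → licit binder.
*Carmen₃* does not c-command the anaphor → cannot bind it.
*Leila₄* does not c-command the anaphor → cannot bind it.
*Freya₅* does not c-command the anaphor → cannot bind it.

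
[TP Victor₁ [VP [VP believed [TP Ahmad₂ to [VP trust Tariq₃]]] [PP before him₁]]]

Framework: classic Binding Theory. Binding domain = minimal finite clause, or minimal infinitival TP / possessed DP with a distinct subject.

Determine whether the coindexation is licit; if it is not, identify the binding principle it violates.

Principle B

The two coindexed NPs are *Victor₁* and *him₁*.
*him₁* is a pronoun. Its binding domain is the matrix TP, whose subject is Victor₁.
*Victor₁* c-commands it within that domain and carries the same index.
The pronoun is locally bound → Principle B violation.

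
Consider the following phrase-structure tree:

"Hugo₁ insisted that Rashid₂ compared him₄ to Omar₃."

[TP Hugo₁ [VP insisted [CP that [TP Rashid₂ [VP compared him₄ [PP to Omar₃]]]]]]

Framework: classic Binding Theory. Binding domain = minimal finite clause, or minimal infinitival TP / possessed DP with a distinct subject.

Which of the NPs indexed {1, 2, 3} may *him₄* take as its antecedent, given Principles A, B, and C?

{1}

*him* is a pronoun, so Principle B applies: it must be free in its binding domain.
Binding domain of *him₄*: the embedded TP, whose subject is Rashid₂.
*Hugo₁* c-commands the pronoun but from outside its binding domain, and is not c-commanded by it → coindexation permitted.
*Rashid₂* c-commands the pronoun within its binding domain → coindexation would violate Principle B.
*Omar₃*: the pronoun c-commands this R-expression → coindexation would violate Principle C on *Omar₃*.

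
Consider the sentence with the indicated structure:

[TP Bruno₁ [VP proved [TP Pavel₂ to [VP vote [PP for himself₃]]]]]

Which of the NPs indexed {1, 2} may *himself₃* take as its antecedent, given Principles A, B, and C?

{2}

*himself* is an anaphor, so Principle A applies: it must be bound in its binding domain.
Binding domain of *himself₃*: the embedded TP, whose subject is Pavel₂.
*Bruno₁* c-commands the anaphor but is outside its binding domain → cannot satisfy Principle A.
*Pavel₂* c-commands the anaphor within its binding domain → licit binder.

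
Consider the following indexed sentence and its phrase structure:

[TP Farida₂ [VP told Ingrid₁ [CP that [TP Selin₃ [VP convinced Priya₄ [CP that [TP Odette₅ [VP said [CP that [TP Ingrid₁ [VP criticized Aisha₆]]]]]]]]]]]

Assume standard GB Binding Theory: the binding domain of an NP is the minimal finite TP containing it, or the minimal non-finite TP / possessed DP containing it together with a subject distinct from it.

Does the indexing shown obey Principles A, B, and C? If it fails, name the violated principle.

The two coindexed NPs are *Ingrid₁* (the higher occurrence) and *Ingrid₁* (the lower occurrence).
*Ingrid₁* (the lower occurrence) is an R-expression. Principle C requires it to be free everywhere.
*Ingrid₁* (the higher occurrence) c-commands it and carries the same index.
The R-expression is bound → Principle C violation.

Principle C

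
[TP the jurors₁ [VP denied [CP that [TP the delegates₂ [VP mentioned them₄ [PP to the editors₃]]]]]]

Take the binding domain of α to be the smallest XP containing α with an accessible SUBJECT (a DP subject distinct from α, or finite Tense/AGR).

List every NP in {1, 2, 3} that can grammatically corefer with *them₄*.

*them* is a pronoun, so Principle B applies: it must be free in its binding domain.
Binding domain of *them₄*: the embedded TP, whose subject is the delegates₂.
*the jurors₁* c-commands the pronoun but from outside its binding domain, and is not c-commanded by it → coindexation permitted.
*the delegates₂* c-commands the pronoun within its binding domain → coindexation would violate Principle B.
*the editors₃*: the pronoun c-commands this R-expression → coindexation would violate Principle C on *the editors₃*.

{1}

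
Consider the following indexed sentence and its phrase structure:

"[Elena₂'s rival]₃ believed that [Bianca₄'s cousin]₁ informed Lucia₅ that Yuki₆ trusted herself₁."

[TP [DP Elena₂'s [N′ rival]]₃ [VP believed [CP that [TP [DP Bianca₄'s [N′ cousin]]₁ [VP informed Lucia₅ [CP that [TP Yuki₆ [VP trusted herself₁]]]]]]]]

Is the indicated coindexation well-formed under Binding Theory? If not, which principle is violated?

Principle A

The two coindexed NPs are *[Bianca₄'s cousin]₁* and *herself₁*.
*herself₁* is an anaphor. Principle A requires it to be bound within its binding domain — the embedded TP, whose subject is Yuki₆.
Within that domain it is c-commanded by *Yuki₆*, which does not share its index.
*[Bianca₄'s cousin]₁* does c-command the anaphor, but from outside its binding domain.
The anaphor is unbound in its domain → Principle A violation.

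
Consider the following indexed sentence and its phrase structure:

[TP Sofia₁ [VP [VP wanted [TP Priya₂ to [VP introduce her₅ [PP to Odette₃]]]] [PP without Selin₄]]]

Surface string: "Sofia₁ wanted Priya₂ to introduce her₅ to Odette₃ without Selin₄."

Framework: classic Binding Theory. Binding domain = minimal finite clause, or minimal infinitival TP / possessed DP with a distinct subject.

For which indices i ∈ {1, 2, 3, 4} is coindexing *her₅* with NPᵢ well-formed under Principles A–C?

{1, 4}

*her* is a pronoun, so Principle B applies: it must be free in its binding domain.
Binding domain of *her₅*: the embedded TP, whose subject is Priya₂.
*Sofia₁* c-commands the pronoun but from outside its binding domain, and is not c-commanded by it → coindexation permitted.
*Priya₂* c-commands the pronoun within its binding domain → coindexation would violate Principle B.
*Odette₃*: the pronoun c-commands this R-expression → coindexation would violate Principle C on *Odette₃*.
*Selin₄* and the pronoun do not c-command one another → neither Principle B nor Principle C is at stake; coindexation permitted.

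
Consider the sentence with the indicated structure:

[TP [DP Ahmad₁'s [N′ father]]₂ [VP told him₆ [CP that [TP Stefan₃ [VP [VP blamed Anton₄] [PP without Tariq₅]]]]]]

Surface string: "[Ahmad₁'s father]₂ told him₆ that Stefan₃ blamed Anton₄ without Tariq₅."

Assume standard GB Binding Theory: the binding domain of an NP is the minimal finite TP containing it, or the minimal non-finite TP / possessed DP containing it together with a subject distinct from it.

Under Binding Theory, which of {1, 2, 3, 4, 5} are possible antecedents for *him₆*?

*him* is a pronoun, so Principle B applies: it must be free in its binding domain.
Binding domain of *him₆*: the matrix TP, whose subject is [Ahmad₁'s father]₂.
*Ahmad₁* and the pronoun do not c-command one another → neither Principle B nor Principle C is at stake; coindexation permitted.
*[Ahmad₁'s father]₂* c-commands the pronoun within its binding domain → coindexation would violate Principle B.
*Stefan₃*: the pronoun c-commands this R-expression → coindexation would violate Principle C on *Stefan₃*.
*Anton₄*: the pronoun c-commands this R-expression → coindexation would violate Principle C on *Anton₄*.
*Tariq₅*: the pronoun c-commands this R-expression → coindexation would violate Principle C on *Tariq₅*.

{1}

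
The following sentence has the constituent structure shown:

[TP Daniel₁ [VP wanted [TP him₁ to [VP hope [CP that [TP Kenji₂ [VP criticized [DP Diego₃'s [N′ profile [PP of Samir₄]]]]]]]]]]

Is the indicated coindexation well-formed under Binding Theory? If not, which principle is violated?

Principle B

The two coindexed NPs are *Daniel₁* and *him₁*.
*him₁* is a pronoun. Its binding domain is the matrix TP, whose subject is Daniel₁.
*Daniel₁* c-commands it within that domain and carries the same index.
The pronoun is locally bound → Principle B violation.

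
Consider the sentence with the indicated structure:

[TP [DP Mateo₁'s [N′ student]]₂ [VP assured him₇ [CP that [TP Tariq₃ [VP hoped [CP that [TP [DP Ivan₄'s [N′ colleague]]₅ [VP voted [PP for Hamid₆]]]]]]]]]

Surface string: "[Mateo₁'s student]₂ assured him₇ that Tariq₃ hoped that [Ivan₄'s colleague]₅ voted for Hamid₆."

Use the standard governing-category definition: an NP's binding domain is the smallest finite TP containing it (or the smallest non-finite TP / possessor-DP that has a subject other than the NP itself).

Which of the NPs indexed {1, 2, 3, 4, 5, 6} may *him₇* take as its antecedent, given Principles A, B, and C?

*him* is a pronoun, so Principle B applies: it must be free in its binding domain.
Binding domain of *him₇*: the matrix TP, whose subject is [Mateo₁'s student]₂.
*Mateo₁* and the pronoun do not c-command one another → neither Principle B nor Principle C is at stake; coindexation permitted.
*[Mateo₁'s student]₂* c-commands the pronoun within its binding domain → coindexation would violate Principle B.
*Tariq₃*: the pronoun c-commands this R-expression → coindexation would violate Principle C on *Tariq₃*.
*Ivan₄*: the pronoun c-commands this R-expression → coindexation would violate Principle C on *Ivan₄*.
*[Ivan₄'s colleague]₅*: the pronoun c-commands this R-expression → coindexation would violate Principle C on *[Ivan₄'s colleague]₅*.
*Hamid₆*: the pronoun c-commands this R-expression → coindexation would violate Principle C on *Hamid₆*.

{1}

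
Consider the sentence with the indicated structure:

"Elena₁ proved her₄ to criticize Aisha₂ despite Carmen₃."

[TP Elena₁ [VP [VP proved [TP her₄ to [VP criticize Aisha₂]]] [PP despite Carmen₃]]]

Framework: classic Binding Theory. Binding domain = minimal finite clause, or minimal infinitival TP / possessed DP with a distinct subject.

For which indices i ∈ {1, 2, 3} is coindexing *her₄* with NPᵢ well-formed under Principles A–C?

{3}

*her* is a pronoun, so Principle B applies: it must be free in its binding domain.
Binding domain of *her₄*: the matrix TP, whose subject is Elena₁.
*Elena₁* c-commands the pronoun within its binding domain → coindexation would violate Principle B.
*Aisha₂*: the pronoun c-commands this R-expression → coindexation would violate Principle C on *Aisha₂*.
*Carmen₃* and the pronoun do not c-command one another → neither Principle B nor Principle C is at stake; coindexation permitted.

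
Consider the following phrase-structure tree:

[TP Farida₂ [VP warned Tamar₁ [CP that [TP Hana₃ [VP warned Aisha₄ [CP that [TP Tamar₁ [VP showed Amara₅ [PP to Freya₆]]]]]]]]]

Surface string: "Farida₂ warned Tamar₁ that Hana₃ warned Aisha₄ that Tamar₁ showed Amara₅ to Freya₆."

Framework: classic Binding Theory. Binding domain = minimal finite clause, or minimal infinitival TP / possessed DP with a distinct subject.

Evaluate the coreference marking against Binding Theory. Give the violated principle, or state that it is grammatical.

Principle C

The two coindexed NPs are *Tamar₁* (the higher occurrence) and *Tamar₁* (the lower occurrence).
*Tamar₁* (the lower occurrence) is an R-expression. Principle C requires it to be free everywhere.
*Tamar₁* (the higher occurrence) c-commands it and carries the same index.
The R-expression is bound → Principle C violation.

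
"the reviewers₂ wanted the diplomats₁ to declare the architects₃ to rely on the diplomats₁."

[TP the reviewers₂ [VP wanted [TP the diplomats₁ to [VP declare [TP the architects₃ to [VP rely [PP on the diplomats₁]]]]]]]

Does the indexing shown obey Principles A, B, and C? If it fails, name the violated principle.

Principle C

The two coindexed NPs are *the diplomats₁* (the lower occurrence) and *the diplomats₁* (the higher occurrence).
*the diplomats₁* (the lower occurrence) is an R-expression. Principle C requires it to be free everywhere.
*the diplomats₁* (the higher occurrence) c-commands it and carries the same index.
The R-expression is bound → Principle C violation.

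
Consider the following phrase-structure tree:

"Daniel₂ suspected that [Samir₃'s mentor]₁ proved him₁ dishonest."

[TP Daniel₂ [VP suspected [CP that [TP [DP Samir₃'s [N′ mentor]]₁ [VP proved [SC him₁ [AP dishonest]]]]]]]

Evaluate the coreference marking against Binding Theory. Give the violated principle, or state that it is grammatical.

Principle B

The two coindexed NPs are *[Samir₃'s mentor]₁* and *him₁*.
*him₁* is a pronoun. Its binding domain is the embedded TP, whose subject is [Samir₃'s mentor]₁.
*[Samir₃'s mentor]₁* c-commands it within that domain and carries the same index.
The pronoun is locally bound → Principle B violation.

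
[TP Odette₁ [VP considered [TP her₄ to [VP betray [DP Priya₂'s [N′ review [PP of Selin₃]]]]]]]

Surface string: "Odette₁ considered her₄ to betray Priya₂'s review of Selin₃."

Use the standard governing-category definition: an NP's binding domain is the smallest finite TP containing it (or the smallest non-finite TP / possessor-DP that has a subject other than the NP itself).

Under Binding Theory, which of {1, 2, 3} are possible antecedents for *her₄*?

*her* is a pronoun, so Principle B applies: it must be free in its binding domain.
Binding domain of *her₄*: the matrix TP, whose subject is Odette₁.
*Odette₁* c-commands the pronoun within its binding domain → coindexation would violate Principle B.
*Priya₂*: the pronoun c-commands this R-expression → coindexation would violate Principle C on *Priya₂*.
*Selin₃*: the pronoun c-commands this R-expression → coindexation would violate Principle C on *Selin₃*.

none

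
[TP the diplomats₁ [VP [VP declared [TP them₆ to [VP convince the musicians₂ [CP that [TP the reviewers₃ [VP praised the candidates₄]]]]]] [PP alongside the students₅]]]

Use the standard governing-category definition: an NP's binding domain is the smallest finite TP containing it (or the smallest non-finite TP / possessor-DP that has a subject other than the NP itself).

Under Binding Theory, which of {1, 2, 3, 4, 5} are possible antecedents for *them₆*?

*them* is a pronoun, so Principle B applies: it must be free in its binding domain.
Binding domain of *them₆*: the matrix TP, whose subject is the diplomats₁.
*the diplomats₁* c-commands the pronoun within its binding domain → coindexation would violate Principle B.
*the musicians₂*: the pronoun c-commands this R-expression → coindexation would violate Principle C on *the musicians₂*.
*the reviewers₃*: the pronoun c-commands this R-expression → coindexation would violate Principle C on *the reviewers₃*.
*the candidates₄*: the pronoun c-commands this R-expression → coindexation would violate Principle C on *the candidates₄*.
*the students₅* and the pronoun do not c-command one another → neither Principle B nor Principle C is at stake; coindexation permitted.

{5}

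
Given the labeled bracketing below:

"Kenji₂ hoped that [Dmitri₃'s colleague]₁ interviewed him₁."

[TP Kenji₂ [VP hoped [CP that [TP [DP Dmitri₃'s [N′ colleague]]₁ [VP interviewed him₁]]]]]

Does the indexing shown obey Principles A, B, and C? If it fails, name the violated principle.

Principle B

The two coindexed NPs are *[Dmitri₃'s colleague]₁* and *him₁*.
*him₁* is a pronoun. Its binding domain is the embedded TP, whose subject is [Dmitri₃'s colleague]₁.
*[Dmitri₃'s colleague]₁* c-commands it within that domain and carries the same index.
The pronoun is locally bound → Principle B violation.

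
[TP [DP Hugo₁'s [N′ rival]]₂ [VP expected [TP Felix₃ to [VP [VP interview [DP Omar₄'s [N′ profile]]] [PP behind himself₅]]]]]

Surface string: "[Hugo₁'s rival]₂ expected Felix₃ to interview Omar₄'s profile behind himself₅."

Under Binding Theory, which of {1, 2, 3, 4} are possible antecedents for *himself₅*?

*himself* is an anaphor, so Principle A applies: it must be bound in its binding domain.
Binding domain of *himself₅*: the embedded TP, whose subject is Felix₃.
*Hugo₁* does not c-command the anaphor → cannot bind it.
*[Hugo₁'s rival]₂* c-commands the anaphor but is outside its binding domain → cannot satisfy Principle A.
*Felix₃* c-commands the anaphor within its binding domain → licit binder.
*Omar₄* does not c-command the anaphor → cannot bind it.

{3}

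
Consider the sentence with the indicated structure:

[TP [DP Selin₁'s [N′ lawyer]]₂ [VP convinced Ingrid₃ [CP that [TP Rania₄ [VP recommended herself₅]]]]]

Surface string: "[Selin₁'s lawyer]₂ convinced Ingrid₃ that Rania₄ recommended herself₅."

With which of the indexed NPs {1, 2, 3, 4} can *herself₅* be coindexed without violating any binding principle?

*herself* is an anaphor, so Principle A applies: it must be bound in its binding domain.
Binding domain of *herself₅*: the embedded TP, whose subject is Rania₄.
*Selin₁* does not c-command the anaphor → cannot bind it.
*[Selin₁'s lawyer]₂* c-commands the anaphor but is outside its binding domain → cannot satisfy Principle A.
*Ingrid₃* c-commands the anaphor but is outside its binding domain → cannot satisfy Principle A.
*Rania₄* c-commands the anaphor within its binding domain → licit binder.

{4}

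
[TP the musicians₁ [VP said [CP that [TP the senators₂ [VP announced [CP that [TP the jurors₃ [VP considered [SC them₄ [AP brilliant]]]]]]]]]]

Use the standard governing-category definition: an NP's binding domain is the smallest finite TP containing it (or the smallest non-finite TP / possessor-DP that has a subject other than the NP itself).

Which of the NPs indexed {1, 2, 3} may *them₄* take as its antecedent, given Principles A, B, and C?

{1, 2}

*them* is a pronoun, so Principle B applies: it must be free in its binding domain.
Binding domain of *them₄*: the embedded TP, whose subject is the jurors₃.
*the musicians₁* c-commands the pronoun but from outside its binding domain, and is not c-commanded by it → coindexation permitted.
*the senators₂* c-commands the pronoun but from outside its binding domain, and is not c-commanded by it → coindexation permitted.
*the jurors₃* c-commands the pronoun within its binding domain → coindexation would violate Principle B.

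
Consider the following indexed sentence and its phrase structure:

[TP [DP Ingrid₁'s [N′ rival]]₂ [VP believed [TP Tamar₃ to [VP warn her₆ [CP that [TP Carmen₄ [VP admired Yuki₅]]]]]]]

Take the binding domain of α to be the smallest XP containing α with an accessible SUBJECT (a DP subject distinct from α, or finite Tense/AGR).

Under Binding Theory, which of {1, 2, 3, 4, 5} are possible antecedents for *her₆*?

{1, 2}

*her* is a pronoun, so Principle B applies: it must be free in its binding domain.
Binding domain of *her₆*: the embedded TP, whose subject is Tamar₃.
*Ingrid₁* and the pronoun do not c-command one another → neither Principle B nor Principle C is at stake; coindexation permitted.
*[Ingrid₁'s rival]₂* c-commands the pronoun but from outside its binding domain, and is not c-commanded by it → coindexation permitted.
*Tamar₃* c-commands the pronoun within its binding domain → coindexation would violate Principle B.
*Carmen₄*: the pronoun c-commands this R-expression → coindexation would violate Principle C on *Carmen₄*.
*Yuki₅*: the pronoun c-commands this R-expression → coindexation would violate Principle C on *Yuki₅*.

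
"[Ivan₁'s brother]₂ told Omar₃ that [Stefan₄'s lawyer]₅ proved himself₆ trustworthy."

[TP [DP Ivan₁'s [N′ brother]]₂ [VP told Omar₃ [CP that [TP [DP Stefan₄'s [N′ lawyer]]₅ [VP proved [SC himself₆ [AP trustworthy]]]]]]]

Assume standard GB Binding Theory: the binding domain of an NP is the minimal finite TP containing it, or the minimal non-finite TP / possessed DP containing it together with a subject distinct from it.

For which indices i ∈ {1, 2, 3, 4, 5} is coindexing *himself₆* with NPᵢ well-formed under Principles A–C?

*himself* is an anaphor, so Principle A applies: it must be bound in its binding domain.
Binding domain of *himself₆*: the embedded TP, whose subject is [Stefan₄'s lawyer]₅.
*Ivan₁* does not c-command the anaphor → cannot bind it.
*[Ivan₁'s brother]₂* c-commands the anaphor but is outside its binding domain → cannot satisfy Principle A.
*Omar₃* c-commands the anaphor but is outside its binding domain → cannot satisfy Principle A.
*Stefan₄* does not c-command the anaphor → cannot bind it.
*[Stefan₄'s lawyer]₅* c-commands the anaphor within its binding domain → licit binder.

{5}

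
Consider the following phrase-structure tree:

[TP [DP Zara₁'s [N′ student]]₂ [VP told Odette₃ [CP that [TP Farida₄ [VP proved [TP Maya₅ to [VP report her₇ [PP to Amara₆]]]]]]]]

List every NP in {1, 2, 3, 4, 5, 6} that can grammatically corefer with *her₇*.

*her* is a pronoun, so Principle B applies: it must be free in its binding domain.
Binding domain of *her₇*: the embedded TP, whose subject is Maya₅.
*Zara₁* and the pronoun do not c-command one another → neither Principle B nor Principle C is at stake; coindexation permitted.
*[Zara₁'s student]₂* c-commands the pronoun but from outside its binding domain, and is not c-commanded by it → coindexation permitted.
*Odette₃* c-commands the pronoun but from outside its binding domain, and is not c-commanded by it → coindexation permitted.
*Farida₄* c-commands the pronoun but from outside its binding domain, and is not c-commanded by it → coindexation permitted.
*Maya₅* c-commands the pronoun within its binding domain → coindexation would violate Principle B.
*Amara₆*: the pronoun c-commands this R-expression → coindexation would violate Principle C on *Amara₆*.

{1, 2, 3, 4}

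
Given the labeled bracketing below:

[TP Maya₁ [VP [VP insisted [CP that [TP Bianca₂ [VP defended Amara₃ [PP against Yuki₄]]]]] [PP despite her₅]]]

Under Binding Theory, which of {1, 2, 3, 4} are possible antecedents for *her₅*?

*her* is a pronoun, so Principle B applies: it must be free in its binding domain.
Binding domain of *her₅*: the matrix TP, whose subject is Maya₁.
*Maya₁* c-commands the pronoun within its binding domain → coindexation would violate Principle B.
*Bianca₂* and the pronoun do not c-command one another → neither Principle B nor Principle C is at stake; coindexation permitted.
*Amara₃* and the pronoun do not c-command one another → neither Principle B nor Principle C is at stake; coindexation permitted.
*Yuki₄* and the pronoun do not c-command one another → neither Principle B nor Principle C is at stake; coindexation permitted.

{2, 3, 4}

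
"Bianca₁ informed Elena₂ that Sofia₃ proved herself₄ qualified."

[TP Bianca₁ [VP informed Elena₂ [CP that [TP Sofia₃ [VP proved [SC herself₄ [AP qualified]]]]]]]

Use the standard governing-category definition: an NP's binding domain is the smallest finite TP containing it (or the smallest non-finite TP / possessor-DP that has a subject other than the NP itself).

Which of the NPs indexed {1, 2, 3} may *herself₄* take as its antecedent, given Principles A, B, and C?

*herself* is an anaphor, so Principle A applies: it must be bound in its binding domain.
Binding domain of *herself₄*: the embedded TP, whose subject is Sofia₃.
*Bianca₁* c-commands the anaphor but is outside its binding domain → cannot satisfy Principle A.
*Elena₂* c-commands the anaphor but is outside its binding domain → cannot satisfy Principle A.
*Sofia₃* c-commands the anaphor within its binding domain → licit binder.

{3}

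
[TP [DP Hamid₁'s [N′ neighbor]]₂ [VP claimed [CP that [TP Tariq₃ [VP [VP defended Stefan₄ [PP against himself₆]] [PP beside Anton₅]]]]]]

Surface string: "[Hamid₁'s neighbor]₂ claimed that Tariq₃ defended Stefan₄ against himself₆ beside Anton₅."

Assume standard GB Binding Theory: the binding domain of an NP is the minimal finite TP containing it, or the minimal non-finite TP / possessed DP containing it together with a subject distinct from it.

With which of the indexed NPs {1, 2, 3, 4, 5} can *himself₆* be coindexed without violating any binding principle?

{3, 4}

*himself* is an anaphor, so Principle A applies: it must be bound in its binding domain.
Binding domain of *himself₆*: the embedded TP, whose subject is Tariq₃.
*Hamid₁* does not c-command the anaphor → cannot bind it.
*[Hamid₁'s neighbor]₂* c-commands the anaphor but is outside its binding domain → cannot satisfy Principle A.
*Tariq₃* c-commands the anaphor within its binding domain → licit binder.
*Stefan₄* c-commands the anaphor within its binding domain → licit binder.
*Anton₅* does not c-command the anaphor → cannot bind it.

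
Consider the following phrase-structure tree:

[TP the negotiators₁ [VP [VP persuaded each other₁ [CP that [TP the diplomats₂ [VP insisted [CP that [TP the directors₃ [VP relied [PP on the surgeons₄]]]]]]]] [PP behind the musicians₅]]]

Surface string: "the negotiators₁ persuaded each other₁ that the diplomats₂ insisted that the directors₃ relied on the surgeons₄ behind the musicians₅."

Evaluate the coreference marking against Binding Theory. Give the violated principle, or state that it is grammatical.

The two coindexed NPs are *the negotiators₁* and *each other₁*.
*each other₁* is an anaphor; its binding domain is the matrix TP, whose subject is the negotiators₁. *the negotiators₁* c-commands it within that domain and shares its index, so Principle A is satisfied.
*the negotiators₁* is an R-expression; *each other₁* does not c-command it, and no other NP shares its index, so Principle C is satisfied.
All principles are respected.

grammatical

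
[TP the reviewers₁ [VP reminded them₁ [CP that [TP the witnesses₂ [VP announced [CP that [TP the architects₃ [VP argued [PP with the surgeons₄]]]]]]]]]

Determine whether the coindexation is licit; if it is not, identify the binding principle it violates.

Principle B

The two coindexed NPs are *the reviewers₁* and *them₁*.
*them₁* is a pronoun. Its binding domain is the matrix TP, whose subject is the reviewers₁.
*the reviewers₁* c-commands it within that domain and carries the same index.
The pronoun is locally bound → Principle B violation.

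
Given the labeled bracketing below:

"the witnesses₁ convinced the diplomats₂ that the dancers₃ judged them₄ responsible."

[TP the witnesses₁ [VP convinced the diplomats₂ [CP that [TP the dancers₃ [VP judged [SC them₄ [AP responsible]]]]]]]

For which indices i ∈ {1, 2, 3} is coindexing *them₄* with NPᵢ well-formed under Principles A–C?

{1, 2}

*them* is a pronoun, so Principle B applies: it must be free in its binding domain.
Binding domain of *them₄*: the embedded TP, whose subject is the dancers₃.
*the witnesses₁* c-commands the pronoun but from outside its binding domain, and is not c-commanded by it → coindexation permitted.
*the diplomats₂* c-commands the pronoun but from outside its binding domain, and is not c-commanded by it → coindexation permitted.
*the dancers₃* c-commands the pronoun within its binding domain → coindexation would violate Principle B.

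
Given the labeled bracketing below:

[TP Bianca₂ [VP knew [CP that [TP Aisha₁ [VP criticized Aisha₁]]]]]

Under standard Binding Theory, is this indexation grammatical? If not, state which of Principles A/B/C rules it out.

The two coindexed NPs are *Aisha₁* (the higher occurrence) and *Aisha₁* (the lower occurrence).
*Aisha₁* (the lower occurrence) is an R-expression. Principle C requires it to be free everywhere.
*Aisha₁* (the higher occurrence) c-commands it and carries the same index.
The R-expression is bound → Principle C violation.

Principle C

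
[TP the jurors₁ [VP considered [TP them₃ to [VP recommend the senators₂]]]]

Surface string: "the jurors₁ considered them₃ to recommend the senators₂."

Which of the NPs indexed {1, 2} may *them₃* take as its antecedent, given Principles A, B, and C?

*them* is a pronoun, so Principle B applies: it must be free in its binding domain.
Binding domain of *them₃*: the matrix TP, whose subject is the jurors₁.
*the jurors₁* c-commands the pronoun within its binding domain → coindexation would violate Principle B.
*the senators₂*: the pronoun c-commands this R-expression → coindexation would violate Principle C on *the senators₂*.

none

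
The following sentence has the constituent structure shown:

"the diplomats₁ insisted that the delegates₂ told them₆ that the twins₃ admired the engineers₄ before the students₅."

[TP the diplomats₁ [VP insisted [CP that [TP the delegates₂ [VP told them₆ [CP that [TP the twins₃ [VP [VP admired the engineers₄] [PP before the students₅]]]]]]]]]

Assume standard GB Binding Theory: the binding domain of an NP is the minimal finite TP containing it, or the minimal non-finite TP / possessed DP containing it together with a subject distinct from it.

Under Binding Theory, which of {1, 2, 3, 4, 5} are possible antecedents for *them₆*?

{1}

*them* is a pronoun, so Principle B applies: it must be free in its binding domain.
Binding domain of *them₆*: the embedded TP, whose subject is the delegates₂.
*the diplomats₁* c-commands the pronoun but from outside its binding domain, and is not c-commanded by it → coindexation permitted.
*the delegates₂* c-commands the pronoun within its binding domain → coindexation would violate Principle B.
*the twins₃*: the pronoun c-commands this R-expression → coindexation would violate Principle C on *the twins₃*.
*the engineers₄*: the pronoun c-commands this R-expression → coindexation would violate Principle C on *the engineers₄*.
*the students₅*: the pronoun c-commands this R-expression → coindexation would violate Principle C on *the students₅*.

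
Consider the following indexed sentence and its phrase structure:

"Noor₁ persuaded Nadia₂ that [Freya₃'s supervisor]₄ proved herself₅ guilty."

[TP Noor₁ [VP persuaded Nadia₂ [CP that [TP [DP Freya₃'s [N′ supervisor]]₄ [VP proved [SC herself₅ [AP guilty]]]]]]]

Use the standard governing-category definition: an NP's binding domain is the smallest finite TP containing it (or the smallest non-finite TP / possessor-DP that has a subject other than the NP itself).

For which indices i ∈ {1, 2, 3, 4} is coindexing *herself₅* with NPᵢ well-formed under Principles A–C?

{4}

*herself* is an anaphor, so Principle A applies: it must be bound in its binding domain.
Binding domain of *herself₅*: the embedded TP, whose subject is [Freya₃'s supervisor]₄.
*Noor₁* c-commands the anaphor but is outside its binding domain → cannot satisfy Principle A.
*Nadia₂* c-commands the anaphor but is outside its binding domain → cannot satisfy Principle A.
*Freya₃* does not c-command the anaphor → cannot bind it.
*[Freya₃'s supervisor]₄* c-commands the anaphor within its binding domain → licit binder.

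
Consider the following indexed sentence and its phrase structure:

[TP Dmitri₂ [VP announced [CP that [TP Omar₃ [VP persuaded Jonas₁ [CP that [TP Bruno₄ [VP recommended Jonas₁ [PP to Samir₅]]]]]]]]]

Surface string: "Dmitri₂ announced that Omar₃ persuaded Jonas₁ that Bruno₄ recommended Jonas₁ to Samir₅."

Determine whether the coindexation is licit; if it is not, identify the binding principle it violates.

The two coindexed NPs are *Jonas₁* (the higher occurrence) and *Jonas₁* (the lower occurrence).
*Jonas₁* (the lower occurrence) is an R-expression. Principle C requires it to be free everywhere.
*Jonas₁* (the higher occurrence) c-commands it and carries the same index.
The R-expression is bound → Principle C violation.

Principle C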